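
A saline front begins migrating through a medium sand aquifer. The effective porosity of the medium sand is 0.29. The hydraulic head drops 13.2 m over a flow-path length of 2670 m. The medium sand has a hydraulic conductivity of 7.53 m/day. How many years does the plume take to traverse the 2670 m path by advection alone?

56.9

Hydraulic gradient i = Δh / L = 13.2 / 2670 = 0.004944.
Darcy flux q = K · i = 7.530 × 0.004944 = 0.03723 m/day.
Seepage velocity v = q / n_e = 0.03723 / 0.29 = 0.1284 m/day.
Travel time t = L / v = 2670 / 0.1284 = 20799 days = 56.95 years.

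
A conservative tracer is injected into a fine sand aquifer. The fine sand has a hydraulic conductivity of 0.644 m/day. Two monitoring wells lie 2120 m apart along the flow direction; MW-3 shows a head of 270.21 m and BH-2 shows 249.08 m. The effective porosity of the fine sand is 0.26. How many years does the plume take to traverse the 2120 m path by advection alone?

Hydraulic gradient i = (270.21 − 249.08) / 2120 = 21.13 / 2120 = 0.009967.
Darcy flux q = K · i = 0.6440 × 0.009967 = 0.006419 m/day.
Seepage velocity v = q / n_e = 0.006419 / 0.26 = 0.02469 m/day.
Travel time t = L / v = 2120 / 0.02469 = 85874 days = 235.1 years.

235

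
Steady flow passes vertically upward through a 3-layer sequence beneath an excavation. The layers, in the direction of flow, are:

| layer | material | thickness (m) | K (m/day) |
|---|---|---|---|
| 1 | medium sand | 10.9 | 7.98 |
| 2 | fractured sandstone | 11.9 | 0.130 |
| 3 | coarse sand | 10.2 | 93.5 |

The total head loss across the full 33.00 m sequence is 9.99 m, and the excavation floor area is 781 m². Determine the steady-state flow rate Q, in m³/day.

Flow is perpendicular to layering, so the layers act in series and the equivalent K is the thickness-weighted harmonic mean.
Total thickness L = 10.9 + 11.9 + 10.2 = 33.00 m.
Σ(b_i/K_i) = 10.9/7.98 + 11.9/0.130 + 10.2/93.5 = 93.01 d.
K_eq = L / Σ(b_i/K_i) = 33.00 / 93.01 = 0.3548 m/day.
Q = K_eq · A · (Δh/L) = 0.3548 × 781 × (9.99/33.00) = 83.88 m³/day.

83.9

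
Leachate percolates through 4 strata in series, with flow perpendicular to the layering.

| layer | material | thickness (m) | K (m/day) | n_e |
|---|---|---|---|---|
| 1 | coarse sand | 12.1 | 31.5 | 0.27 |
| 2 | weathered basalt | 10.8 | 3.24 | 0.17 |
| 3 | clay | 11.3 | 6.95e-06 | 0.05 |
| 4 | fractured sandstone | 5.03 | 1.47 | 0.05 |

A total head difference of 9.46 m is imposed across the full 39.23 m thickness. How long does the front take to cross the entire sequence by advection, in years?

2790

With flow normal to the layers, continuity requires the same specific discharge q through every layer.
Σ(b_i/K_i) = 12.1/31.5 + 10.8/3.24 + 11.3/6.95e-06 + 5.03/1.47 = 1.626e+06 d.
q = Δh / Σ(b_i/K_i) = 9.46 / 1.626e+06 = 5.818e-06 m/day.
In each layer the seepage velocity is v_i = q/n_i, so the layer transit time is t_i = b_i·n_i / q:
  layer 1 (coarse sand): t_1 = 12.1 × 0.27 / 5.818e-06 = 5.615e+05 d
  layer 2 (weathered basalt): t_2 = 10.8 × 0.17 / 5.818e-06 = 3.156e+05 d
  layer 3 (clay): t_3 = 11.3 × 0.05 / 5.818e-06 = 97108 d
  layer 4 (fractured sandstone): t_4 = 5.03 × 0.05 / 5.818e-06 = 43226 d
Total t = Σ t_i = 1.017e+06 days = 2785 years.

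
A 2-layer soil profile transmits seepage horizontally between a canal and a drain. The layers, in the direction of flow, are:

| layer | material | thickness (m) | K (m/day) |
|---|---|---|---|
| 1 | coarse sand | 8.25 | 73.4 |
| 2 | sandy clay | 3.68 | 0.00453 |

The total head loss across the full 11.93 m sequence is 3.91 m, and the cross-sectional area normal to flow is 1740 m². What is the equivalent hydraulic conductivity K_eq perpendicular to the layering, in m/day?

0.0147

Flow is perpendicular to layering, so the layers act in series and the equivalent K is the thickness-weighted harmonic mean.
Total thickness L = 8.25 + 3.68 = 11.93 m.
Σ(b_i/K_i) = 8.25/73.4 + 3.68/0.00453 = 812.5 d.
K_eq = L / Σ(b_i/K_i) = 11.93 / 812.5 = 0.01468 m/day.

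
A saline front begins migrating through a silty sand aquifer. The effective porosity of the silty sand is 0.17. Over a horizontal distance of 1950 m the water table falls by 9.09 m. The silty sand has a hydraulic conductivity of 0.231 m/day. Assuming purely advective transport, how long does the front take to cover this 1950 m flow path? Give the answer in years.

Hydraulic gradient i = Δh / L = 9.09 / 1950 = 0.004662.
Darcy flux q = K · i = 0.2310 × 0.004662 = 0.001077 m/day.
Seepage velocity v = q / n_e = 0.001077 / 0.17 = 0.006334 m/day.
Travel time t = L / v = 1950 / 0.006334 = 3.079e+05 days = 842.9 years.

843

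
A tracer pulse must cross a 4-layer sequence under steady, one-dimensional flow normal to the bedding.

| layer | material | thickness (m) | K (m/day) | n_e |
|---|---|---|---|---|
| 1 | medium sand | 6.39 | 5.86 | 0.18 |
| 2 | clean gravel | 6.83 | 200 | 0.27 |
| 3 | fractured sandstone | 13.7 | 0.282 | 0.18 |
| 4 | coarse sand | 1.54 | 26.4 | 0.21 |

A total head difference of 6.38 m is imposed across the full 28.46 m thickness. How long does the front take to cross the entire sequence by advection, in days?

With flow normal to the layers, continuity requires the same specific discharge q through every layer.
Σ(b_i/K_i) = 6.39/5.86 + 6.83/200 + 13.7/0.282 + 1.54/26.4 = 49.76 d.
q = Δh / Σ(b_i/K_i) = 6.38 / 49.76 = 0.1282 m/day.
In each layer the seepage velocity is v_i = q/n_i, so the layer transit time is t_i = b_i·n_i / q:
  layer 1 (medium sand): t_1 = 6.39 × 0.18 / 0.1282 = 8.972 d
  layer 2 (clean gravel): t_2 = 6.83 × 0.27 / 0.1282 = 14.38 d
  layer 3 (fractured sandstone): t_3 = 13.7 × 0.18 / 0.1282 = 19.23 d
  layer 4 (coarse sand): t_4 = 1.54 × 0.21 / 0.1282 = 2.523 d
Total t = Σ t_i = 45.11 days.

45.1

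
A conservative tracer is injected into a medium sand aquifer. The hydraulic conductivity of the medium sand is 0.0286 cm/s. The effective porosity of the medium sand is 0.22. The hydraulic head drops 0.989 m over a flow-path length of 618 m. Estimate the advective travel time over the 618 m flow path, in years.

9.41

Convert K: 0.0286 cm/s × 864 = 24.71 m/day.
Hydraulic gradient i = Δh / L = 0.989 / 618 = 0.001600.
Darcy flux q = K · i = 24.71 × 0.001600 = 0.03954 m/day.
Seepage velocity v = q / n_e = 0.03954 / 0.22 = 0.1797 m/day.
Travel time t = L / v = 618 / 0.1797 = 3438 days = 9.413 years.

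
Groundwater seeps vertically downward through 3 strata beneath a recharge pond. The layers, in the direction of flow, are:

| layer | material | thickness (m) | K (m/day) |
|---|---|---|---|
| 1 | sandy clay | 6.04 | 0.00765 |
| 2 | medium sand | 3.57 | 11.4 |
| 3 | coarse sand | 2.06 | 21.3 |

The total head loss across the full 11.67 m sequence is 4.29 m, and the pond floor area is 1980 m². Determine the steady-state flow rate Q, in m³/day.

10.8

Flow is perpendicular to layering, so the layers act in series and the equivalent K is the thickness-weighted harmonic mean.
Total thickness L = 6.04 + 3.57 + 2.06 = 11.67 m.
Σ(b_i/K_i) = 6.04/0.00765 + 3.57/11.4 + 2.06/21.3 = 790.0 d.
K_eq = L / Σ(b_i/K_i) = 11.67 / 790.0 = 0.01477 m/day.
Q = K_eq · A · (Δh/L) = 0.01477 × 1980 × (4.29/11.67) = 10.75 m³/day.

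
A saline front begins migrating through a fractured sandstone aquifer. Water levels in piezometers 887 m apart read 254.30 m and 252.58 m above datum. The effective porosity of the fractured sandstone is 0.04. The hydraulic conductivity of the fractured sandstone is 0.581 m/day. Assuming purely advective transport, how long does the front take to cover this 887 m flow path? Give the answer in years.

86.2

Hydraulic gradient i = (254.30 − 252.58) / 887 = 1.72 / 887 = 0.001939.
Darcy flux q = K · i = 0.5810 × 0.001939 = 0.001127 m/day.
Seepage velocity v = q / n_e = 0.001127 / 0.04 = 0.02817 m/day.
Travel time t = L / v = 887 / 0.02817 = 31492 days = 86.22 years.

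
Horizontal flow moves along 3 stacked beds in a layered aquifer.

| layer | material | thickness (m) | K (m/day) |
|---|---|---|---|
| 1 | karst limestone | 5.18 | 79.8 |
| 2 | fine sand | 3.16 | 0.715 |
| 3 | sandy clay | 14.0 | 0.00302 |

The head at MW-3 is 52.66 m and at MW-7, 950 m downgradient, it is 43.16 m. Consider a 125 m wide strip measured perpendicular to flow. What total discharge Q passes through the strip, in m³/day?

Flow is parallel to layering, so each bed carries its own Darcy discharge and the transmissivities add.
Σ(K_i·b_i) = 79.8×5.18 + 0.715×3.16 + 0.00302×14.0 = 415.7 m²/day.
Hydraulic gradient i = (52.66 − 43.16) / 950 = 9.5 / 950 = 0.01000.
Q = Σ(K_i·b_i) · W · i = 415.7 × 125 × 0.01000 = 519.6 m³/day.

520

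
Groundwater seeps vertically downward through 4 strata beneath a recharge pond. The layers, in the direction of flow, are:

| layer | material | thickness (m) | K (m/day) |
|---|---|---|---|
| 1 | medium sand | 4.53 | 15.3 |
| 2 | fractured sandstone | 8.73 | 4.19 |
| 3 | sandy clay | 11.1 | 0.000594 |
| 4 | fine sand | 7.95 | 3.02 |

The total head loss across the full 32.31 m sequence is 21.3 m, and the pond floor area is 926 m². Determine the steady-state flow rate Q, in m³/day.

Flow is perpendicular to layering, so the layers act in series and the equivalent K is the thickness-weighted harmonic mean.
Total thickness L = 4.53 + 8.73 + 11.1 + 7.95 = 32.31 m.
Σ(b_i/K_i) = 4.53/15.3 + 8.73/4.19 + 11.1/0.000594 + 7.95/3.02 = 18692 d.
K_eq = L / Σ(b_i/K_i) = 32.31 / 18692 = 0.001729 m/day.
Q = K_eq · A · (Δh/L) = 0.001729 × 926 × (21.3/32.31) = 1.055 m³/day.

1.06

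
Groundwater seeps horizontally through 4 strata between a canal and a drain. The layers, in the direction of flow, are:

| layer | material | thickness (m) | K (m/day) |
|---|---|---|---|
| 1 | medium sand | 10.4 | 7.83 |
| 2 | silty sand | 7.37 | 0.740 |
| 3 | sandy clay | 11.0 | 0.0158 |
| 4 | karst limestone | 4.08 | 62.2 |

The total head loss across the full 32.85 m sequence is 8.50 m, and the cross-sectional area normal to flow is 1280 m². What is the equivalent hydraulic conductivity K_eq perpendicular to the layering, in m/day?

Flow is perpendicular to layering, so the layers act in series and the equivalent K is the thickness-weighted harmonic mean.
Total thickness L = 10.4 + 7.37 + 11.0 + 4.08 = 32.85 m.
Σ(b_i/K_i) = 10.4/7.83 + 7.37/0.740 + 11.0/0.0158 + 4.08/62.2 = 707.6 d.
K_eq = L / Σ(b_i/K_i) = 32.85 / 707.6 = 0.04643 m/day.

0.0464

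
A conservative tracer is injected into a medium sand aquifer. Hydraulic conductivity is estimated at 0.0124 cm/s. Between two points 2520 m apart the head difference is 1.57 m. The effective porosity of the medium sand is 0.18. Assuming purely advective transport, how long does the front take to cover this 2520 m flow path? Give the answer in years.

Convert K: 0.0124 cm/s × 864 = 10.71 m/day.
Hydraulic gradient i = Δh / L = 1.57 / 2520 = 0.0006230.
Darcy flux q = K · i = 10.71 × 0.0006230 = 0.006675 m/day.
Seepage velocity v = q / n_e = 0.006675 / 0.18 = 0.03708 m/day.
Travel time t = L / v = 2520 / 0.03708 = 67958 days = 186.1 years.

186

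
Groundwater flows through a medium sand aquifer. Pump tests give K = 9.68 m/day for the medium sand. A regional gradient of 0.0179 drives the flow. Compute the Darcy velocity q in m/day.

0.173

Hydraulic gradient i = 0.0179.
Specific discharge q = K · i = 9.680 × 0.01790 = 0.1733 m/day.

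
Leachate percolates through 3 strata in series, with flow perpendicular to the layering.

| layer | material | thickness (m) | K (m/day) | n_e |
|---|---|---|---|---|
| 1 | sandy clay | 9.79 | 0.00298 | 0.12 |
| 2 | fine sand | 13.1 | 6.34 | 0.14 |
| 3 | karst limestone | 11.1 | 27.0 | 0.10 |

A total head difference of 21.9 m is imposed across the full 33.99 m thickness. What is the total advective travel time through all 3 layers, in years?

1.69

With flow normal to the layers, continuity requires the same specific discharge q through every layer.
Σ(b_i/K_i) = 9.79/0.00298 + 13.1/6.34 + 11.1/27.0 = 3288 d.
q = Δh / Σ(b_i/K_i) = 21.9 / 3288 = 0.006661 m/day.
In each layer the seepage velocity is v_i = q/n_i, so the layer transit time is t_i = b_i·n_i / q:
  layer 1 (sandy clay): t_1 = 9.79 × 0.12 / 0.006661 = 176.4 d
  layer 2 (fine sand): t_2 = 13.1 × 0.14 / 0.006661 = 275.3 d
  layer 3 (karst limestone): t_3 = 11.1 × 0.10 / 0.006661 = 166.6 d
Total t = Σ t_i = 618.3 days = 1.693 years.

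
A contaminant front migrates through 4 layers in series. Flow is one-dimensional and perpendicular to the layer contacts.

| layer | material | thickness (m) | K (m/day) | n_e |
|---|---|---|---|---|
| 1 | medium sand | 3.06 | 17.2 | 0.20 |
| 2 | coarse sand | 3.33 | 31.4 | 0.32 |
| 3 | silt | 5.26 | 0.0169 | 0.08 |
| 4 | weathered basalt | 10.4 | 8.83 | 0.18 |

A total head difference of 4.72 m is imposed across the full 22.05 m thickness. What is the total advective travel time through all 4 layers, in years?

0.720

With flow normal to the layers, continuity requires the same specific discharge q through every layer.
Σ(b_i/K_i) = 3.06/17.2 + 3.33/31.4 + 5.26/0.0169 + 10.4/8.83 = 312.7 d.
q = Δh / Σ(b_i/K_i) = 4.72 / 312.7 = 0.01509 m/day.
In each layer the seepage velocity is v_i = q/n_i, so the layer transit time is t_i = b_i·n_i / q:
  layer 1 (medium sand): t_1 = 3.06 × 0.20 / 0.01509 = 40.55 d
  layer 2 (coarse sand): t_2 = 3.33 × 0.32 / 0.01509 = 70.60 d
  layer 3 (silt): t_3 = 5.26 × 0.08 / 0.01509 = 27.88 d
  layer 4 (weathered basalt): t_4 = 10.4 × 0.18 / 0.01509 = 124.0 d
Total t = Σ t_i = 263.0 days = 0.7202 years.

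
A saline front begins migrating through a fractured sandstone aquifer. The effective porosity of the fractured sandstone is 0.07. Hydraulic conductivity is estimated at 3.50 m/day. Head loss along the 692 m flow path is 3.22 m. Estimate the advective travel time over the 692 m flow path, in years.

8.14

Hydraulic gradient i = Δh / L = 3.22 / 692 = 0.004653.
Darcy flux q = K · i = 3.500 × 0.004653 = 0.01629 m/day.
Seepage velocity v = q / n_e = 0.01629 / 0.07 = 0.2327 m/day.
Travel time t = L / v = 692 / 0.2327 = 2974 days = 8.143 years.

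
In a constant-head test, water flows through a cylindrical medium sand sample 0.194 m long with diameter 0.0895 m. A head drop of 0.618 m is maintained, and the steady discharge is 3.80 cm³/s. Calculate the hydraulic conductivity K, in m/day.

16.4

Cross-sectional area A = π·(d/2)² = π × (0.0895/2)² = 0.006291 m².
Convert discharge: 3.80 cm³/s = 3.800e-06 m³/s.
Darcy's law rearranged: K = Q·L / (A·Δh) = 3.800e-06 × 0.194 / (0.006291 × 0.618) = 0.0001896 m/s = 16.38 m/day.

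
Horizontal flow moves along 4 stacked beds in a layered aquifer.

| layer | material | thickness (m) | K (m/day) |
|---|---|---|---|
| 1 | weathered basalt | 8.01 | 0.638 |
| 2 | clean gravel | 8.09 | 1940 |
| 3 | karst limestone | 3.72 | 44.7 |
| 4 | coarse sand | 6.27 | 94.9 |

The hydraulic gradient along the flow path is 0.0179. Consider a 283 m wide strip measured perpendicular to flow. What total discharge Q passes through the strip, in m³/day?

83400

Flow is parallel to layering, so each bed carries its own Darcy discharge and the transmissivities add.
Σ(K_i·b_i) = 0.638×8.01 + 1940×8.09 + 44.7×3.72 + 94.9×6.27 = 16461 m²/day.
Hydraulic gradient i = 0.0179.
Q = Σ(K_i·b_i) · W · i = 16461 × 283 × 0.01790 = 83387 m³/day.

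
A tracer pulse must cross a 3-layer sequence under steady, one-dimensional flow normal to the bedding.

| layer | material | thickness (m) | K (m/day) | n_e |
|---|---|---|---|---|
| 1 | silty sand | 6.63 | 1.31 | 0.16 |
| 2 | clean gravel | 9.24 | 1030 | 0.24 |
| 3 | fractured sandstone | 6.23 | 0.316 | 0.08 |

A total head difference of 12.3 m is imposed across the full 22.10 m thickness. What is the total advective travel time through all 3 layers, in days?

7.61

With flow normal to the layers, continuity requires the same specific discharge q through every layer.
Σ(b_i/K_i) = 6.63/1.31 + 9.24/1030 + 6.23/0.316 = 24.79 d.
q = Δh / Σ(b_i/K_i) = 12.3 / 24.79 = 0.4963 m/day.
In each layer the seepage velocity is v_i = q/n_i, so the layer transit time is t_i = b_i·n_i / q:
  layer 1 (silty sand): t_1 = 6.63 × 0.16 / 0.4963 = 2.138 d
  layer 2 (clean gravel): t_2 = 9.24 × 0.24 / 0.4963 = 4.469 d
  layer 3 (fractured sandstone): t_3 = 6.23 × 0.08 / 0.4963 = 1.004 d
Total t = Σ t_i = 7.610 days.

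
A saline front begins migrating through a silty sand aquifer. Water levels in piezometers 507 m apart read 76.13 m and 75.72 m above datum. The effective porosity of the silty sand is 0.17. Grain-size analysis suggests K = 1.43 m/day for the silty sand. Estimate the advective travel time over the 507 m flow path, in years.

Hydraulic gradient i = (76.13 − 75.72) / 507 = 0.41 / 507 = 0.0008087.
Darcy flux q = K · i = 1.430 × 0.0008087 = 0.001156 m/day.
Seepage velocity v = q / n_e = 0.001156 / 0.17 = 0.006802 m/day.
Travel time t = L / v = 507 / 0.006802 = 74532 days = 204.1 years.

204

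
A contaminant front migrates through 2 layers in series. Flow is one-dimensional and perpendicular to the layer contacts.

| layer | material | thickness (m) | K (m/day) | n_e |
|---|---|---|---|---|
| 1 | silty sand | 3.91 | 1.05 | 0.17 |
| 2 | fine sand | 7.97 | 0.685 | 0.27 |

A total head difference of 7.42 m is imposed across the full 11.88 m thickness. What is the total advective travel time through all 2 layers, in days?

With flow normal to the layers, continuity requires the same specific discharge q through every layer.
Σ(b_i/K_i) = 3.91/1.05 + 7.97/0.685 = 15.36 d.
q = Δh / Σ(b_i/K_i) = 7.42 / 15.36 = 0.4831 m/day.
In each layer the seepage velocity is v_i = q/n_i, so the layer transit time is t_i = b_i·n_i / q:
  layer 1 (silty sand): t_1 = 3.91 × 0.17 / 0.4831 = 1.376 d
  layer 2 (fine sand): t_2 = 7.97 × 0.27 / 0.4831 = 4.454 d
Total t = Σ t_i = 5.830 days.

5.83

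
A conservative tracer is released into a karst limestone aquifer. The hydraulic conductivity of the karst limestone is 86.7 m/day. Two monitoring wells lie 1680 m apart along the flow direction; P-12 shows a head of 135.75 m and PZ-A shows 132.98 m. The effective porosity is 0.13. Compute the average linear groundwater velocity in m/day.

Hydraulic gradient i = (135.75 − 132.98) / 1680 = 2.77 / 1680 = 0.001649.
Darcy flux q = K · i = 86.70 × 0.001649 = 0.1430 m/day.
Seepage velocity v = q / n_e = 0.1430 / 0.13 = 1.100 m/day.

1.10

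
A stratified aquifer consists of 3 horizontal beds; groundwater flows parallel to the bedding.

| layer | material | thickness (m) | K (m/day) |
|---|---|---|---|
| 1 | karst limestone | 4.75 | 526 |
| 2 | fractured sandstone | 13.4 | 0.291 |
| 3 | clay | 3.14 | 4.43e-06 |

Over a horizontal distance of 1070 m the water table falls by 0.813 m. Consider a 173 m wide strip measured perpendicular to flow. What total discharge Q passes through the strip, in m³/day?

Flow is parallel to layering, so each bed carries its own Darcy discharge and the transmissivities add.
Σ(K_i·b_i) = 526×4.75 + 0.291×13.4 + 4.43e-06×3.14 = 2502 m²/day.
Hydraulic gradient i = Δh / L = 0.813 / 1070 = 0.0007598.
Q = Σ(K_i·b_i) · W · i = 2502 × 173 × 0.0007598 = 328.9 m³/day.

329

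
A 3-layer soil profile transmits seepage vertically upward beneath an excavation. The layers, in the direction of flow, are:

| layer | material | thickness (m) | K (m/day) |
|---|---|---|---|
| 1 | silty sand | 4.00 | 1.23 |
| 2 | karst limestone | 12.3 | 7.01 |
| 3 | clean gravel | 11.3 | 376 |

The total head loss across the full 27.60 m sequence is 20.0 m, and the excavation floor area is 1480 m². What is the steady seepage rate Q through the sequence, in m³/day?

5880

Flow is perpendicular to layering, so the layers act in series and the equivalent K is the thickness-weighted harmonic mean.
Total thickness L = 4.00 + 12.3 + 11.3 = 27.60 m.
Σ(b_i/K_i) = 4.00/1.23 + 12.3/7.01 + 11.3/376 = 5.037 d.
K_eq = L / Σ(b_i/K_i) = 27.60 / 5.037 = 5.480 m/day.
Q = K_eq · A · (Δh/L) = 5.480 × 1480 × (20.0/27.60) = 5877 m³/day.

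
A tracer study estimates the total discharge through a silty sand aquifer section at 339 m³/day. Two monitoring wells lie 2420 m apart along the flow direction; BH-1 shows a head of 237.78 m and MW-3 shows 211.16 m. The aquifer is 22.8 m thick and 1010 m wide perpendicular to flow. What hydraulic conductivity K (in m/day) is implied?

1.34

Cross-sectional area A = 1010 × 22.8 = 23028 m².
Hydraulic gradient i = (237.78 − 211.16) / 2420 = 26.62 / 2420 = 0.01100.
From Q = K·A·i, K = Q / (A·i) = 339 / (23028 × 0.01100) = 1.338 m/day.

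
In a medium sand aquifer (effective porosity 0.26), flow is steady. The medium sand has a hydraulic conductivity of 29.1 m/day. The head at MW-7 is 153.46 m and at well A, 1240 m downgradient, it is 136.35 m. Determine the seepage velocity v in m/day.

Hydraulic gradient i = (153.46 − 136.35) / 1240 = 17.11 / 1240 = 0.01380.
Darcy flux q = K · i = 29.10 × 0.01380 = 0.4015 m/day.
Seepage velocity v = q / n_e = 0.4015 / 0.26 = 1.544 m/day.

1.54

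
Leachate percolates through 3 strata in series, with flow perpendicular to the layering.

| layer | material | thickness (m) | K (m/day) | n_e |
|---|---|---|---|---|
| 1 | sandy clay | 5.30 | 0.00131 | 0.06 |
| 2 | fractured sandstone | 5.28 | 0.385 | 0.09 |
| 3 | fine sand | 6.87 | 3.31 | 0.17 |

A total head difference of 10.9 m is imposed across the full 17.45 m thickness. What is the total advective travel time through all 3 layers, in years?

2.00

With flow normal to the layers, continuity requires the same specific discharge q through every layer.
Σ(b_i/K_i) = 5.30/0.00131 + 5.28/0.385 + 6.87/3.31 = 4062 d.
q = Δh / Σ(b_i/K_i) = 10.9 / 4062 = 0.002684 m/day.
In each layer the seepage velocity is v_i = q/n_i, so the layer transit time is t_i = b_i·n_i / q:
  layer 1 (sandy clay): t_1 = 5.30 × 0.06 / 0.002684 = 118.5 d
  layer 2 (fractured sandstone): t_2 = 5.28 × 0.09 / 0.002684 = 177.1 d
  layer 3 (fine sand): t_3 = 6.87 × 0.17 / 0.002684 = 435.2 d
Total t = Σ t_i = 730.8 days = 2.001 years.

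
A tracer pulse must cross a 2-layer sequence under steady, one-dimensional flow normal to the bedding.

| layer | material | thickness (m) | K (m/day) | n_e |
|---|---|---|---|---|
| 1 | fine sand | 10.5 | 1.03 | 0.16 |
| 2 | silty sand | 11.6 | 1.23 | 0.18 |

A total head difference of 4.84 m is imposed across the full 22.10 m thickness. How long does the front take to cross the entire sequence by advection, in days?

15.3

With flow normal to the layers, continuity requires the same specific discharge q through every layer.
Σ(b_i/K_i) = 10.5/1.03 + 11.6/1.23 = 19.63 d.
q = Δh / Σ(b_i/K_i) = 4.84 / 19.63 = 0.2466 m/day.
In each layer the seepage velocity is v_i = q/n_i, so the layer transit time is t_i = b_i·n_i / q:
  layer 1 (fine sand): t_1 = 10.5 × 0.16 / 0.2466 = 6.812 d
  layer 2 (silty sand): t_2 = 11.6 × 0.18 / 0.2466 = 8.466 d
Total t = Σ t_i = 15.28 days.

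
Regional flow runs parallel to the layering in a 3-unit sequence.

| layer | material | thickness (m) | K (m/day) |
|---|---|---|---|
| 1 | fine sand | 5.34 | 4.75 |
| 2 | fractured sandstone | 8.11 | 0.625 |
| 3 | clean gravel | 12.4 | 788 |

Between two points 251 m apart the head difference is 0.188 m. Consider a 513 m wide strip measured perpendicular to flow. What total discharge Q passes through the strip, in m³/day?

3770

Flow is parallel to layering, so each bed carries its own Darcy discharge and the transmissivities add.
Σ(K_i·b_i) = 4.75×5.34 + 0.625×8.11 + 788×12.4 = 9802 m²/day.
Hydraulic gradient i = Δh / L = 0.188 / 251 = 0.0007490.
Q = Σ(K_i·b_i) · W · i = 9802 × 513 × 0.0007490 = 3766 m³/day.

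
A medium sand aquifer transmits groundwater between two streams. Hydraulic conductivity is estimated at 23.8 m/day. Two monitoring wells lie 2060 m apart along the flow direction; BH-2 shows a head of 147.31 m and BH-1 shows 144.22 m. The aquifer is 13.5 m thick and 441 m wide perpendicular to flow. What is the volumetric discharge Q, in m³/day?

Cross-sectional area A = 441 × 13.5 = 5954 m².
Hydraulic gradient i = (147.31 − 144.22) / 2060 = 3.09 / 2060 = 0.001500.
Darcy's law: Q = K · A · i = 23.80 × 5954 × 0.001500 = 212.5 m³/day.

213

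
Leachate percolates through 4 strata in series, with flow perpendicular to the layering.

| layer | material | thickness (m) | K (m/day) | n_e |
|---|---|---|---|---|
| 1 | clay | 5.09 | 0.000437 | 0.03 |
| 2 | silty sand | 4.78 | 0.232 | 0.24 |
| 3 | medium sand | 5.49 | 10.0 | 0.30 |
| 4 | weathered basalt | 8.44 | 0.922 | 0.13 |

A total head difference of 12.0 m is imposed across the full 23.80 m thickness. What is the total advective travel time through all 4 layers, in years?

With flow normal to the layers, continuity requires the same specific discharge q through every layer.
Σ(b_i/K_i) = 5.09/0.000437 + 4.78/0.232 + 5.49/10.0 + 8.44/0.922 = 11678 d.
q = Δh / Σ(b_i/K_i) = 12.0 / 11678 = 0.001028 m/day.
In each layer the seepage velocity is v_i = q/n_i, so the layer transit time is t_i = b_i·n_i / q:
  layer 1 (clay): t_1 = 5.09 × 0.03 / 0.001028 = 148.6 d
  layer 2 (silty sand): t_2 = 4.78 × 0.24 / 0.001028 = 1116 d
  layer 3 (medium sand): t_3 = 5.49 × 0.30 / 0.001028 = 1603 d
  layer 4 (weathered basalt): t_4 = 8.44 × 0.13 / 0.001028 = 1068 d
Total t = Σ t_i = 3936 days = 10.77 years.

10.8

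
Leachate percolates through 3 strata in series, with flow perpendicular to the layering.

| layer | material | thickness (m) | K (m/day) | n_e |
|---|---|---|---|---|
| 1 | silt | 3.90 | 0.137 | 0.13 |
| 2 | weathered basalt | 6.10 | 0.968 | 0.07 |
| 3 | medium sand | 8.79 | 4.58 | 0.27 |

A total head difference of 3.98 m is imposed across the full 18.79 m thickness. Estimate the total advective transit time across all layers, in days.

With flow normal to the layers, continuity requires the same specific discharge q through every layer.
Σ(b_i/K_i) = 3.90/0.137 + 6.10/0.968 + 8.79/4.58 = 36.69 d.
q = Δh / Σ(b_i/K_i) = 3.98 / 36.69 = 0.1085 m/day.
In each layer the seepage velocity is v_i = q/n_i, so the layer transit time is t_i = b_i·n_i / q:
  layer 1 (silt): t_1 = 3.90 × 0.13 / 0.1085 = 4.674 d
  layer 2 (weathered basalt): t_2 = 6.10 × 0.07 / 0.1085 = 3.936 d
  layer 3 (medium sand): t_3 = 8.79 × 0.27 / 0.1085 = 21.88 d
Total t = Σ t_i = 30.49 days.

30.5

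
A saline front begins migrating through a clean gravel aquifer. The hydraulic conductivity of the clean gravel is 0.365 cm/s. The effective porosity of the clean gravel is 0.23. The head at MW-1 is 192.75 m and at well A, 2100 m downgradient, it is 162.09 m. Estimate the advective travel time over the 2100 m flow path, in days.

Convert K: 0.365 cm/s × 864 = 315.4 m/day.
Hydraulic gradient i = (192.75 − 162.09) / 2100 = 30.66 / 2100 = 0.01460.
Darcy flux q = K · i = 315.4 × 0.01460 = 4.604 m/day.
Seepage velocity v = q / n_e = 4.604 / 0.23 = 20.02 m/day.
Travel time t = L / v = 2100 / 20.02 = 104.9 days.

105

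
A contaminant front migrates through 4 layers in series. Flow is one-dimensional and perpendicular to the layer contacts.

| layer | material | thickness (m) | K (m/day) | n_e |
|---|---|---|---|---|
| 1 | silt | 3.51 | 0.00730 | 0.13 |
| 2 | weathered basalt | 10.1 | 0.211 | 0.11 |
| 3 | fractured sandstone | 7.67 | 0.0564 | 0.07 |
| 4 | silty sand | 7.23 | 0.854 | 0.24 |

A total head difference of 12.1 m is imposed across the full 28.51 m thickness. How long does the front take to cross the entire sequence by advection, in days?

With flow normal to the layers, continuity requires the same specific discharge q through every layer.
Σ(b_i/K_i) = 3.51/0.00730 + 10.1/0.211 + 7.67/0.0564 + 7.23/0.854 = 673.1 d.
q = Δh / Σ(b_i/K_i) = 12.1 / 673.1 = 0.01798 m/day.
In each layer the seepage velocity is v_i = q/n_i, so the layer transit time is t_i = b_i·n_i / q:
  layer 1 (silt): t_1 = 3.51 × 0.13 / 0.01798 = 25.38 d
  layer 2 (weathered basalt): t_2 = 10.1 × 0.11 / 0.01798 = 61.81 d
  layer 3 (fractured sandstone): t_3 = 7.67 × 0.07 / 0.01798 = 29.87 d
  layer 4 (silty sand): t_4 = 7.23 × 0.24 / 0.01798 = 96.53 d
Total t = Σ t_i = 213.6 days.

214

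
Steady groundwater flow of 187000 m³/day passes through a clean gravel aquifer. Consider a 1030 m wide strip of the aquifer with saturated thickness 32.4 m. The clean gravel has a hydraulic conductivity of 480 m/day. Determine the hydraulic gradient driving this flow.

0.0117

Cross-sectional area A = 1030 × 32.4 = 33372 m².
From Q = K·A·i, i = Q / (K·A) = 187000 / (480.0 × 33372) = 0.01167.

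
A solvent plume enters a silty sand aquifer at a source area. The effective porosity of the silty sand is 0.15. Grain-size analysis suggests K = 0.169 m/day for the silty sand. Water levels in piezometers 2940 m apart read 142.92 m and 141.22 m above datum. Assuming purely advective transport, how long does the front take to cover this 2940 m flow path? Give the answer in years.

Hydraulic gradient i = (142.92 − 141.22) / 2940 = 1.7 / 2940 = 0.0005782.
Darcy flux q = K · i = 0.1690 × 0.0005782 = 9.772e-05 m/day.
Seepage velocity v = q / n_e = 9.772e-05 / 0.15 = 0.0006515 m/day.
Travel time t = L / v = 2940 / 0.0006515 = 4.513e+06 days = 12355 years.

12400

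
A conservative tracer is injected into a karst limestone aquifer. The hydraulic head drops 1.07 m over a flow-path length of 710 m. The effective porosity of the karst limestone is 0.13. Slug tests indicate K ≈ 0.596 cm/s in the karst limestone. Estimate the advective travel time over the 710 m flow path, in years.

Convert K: 0.596 cm/s × 864 = 514.9 m/day.
Hydraulic gradient i = Δh / L = 1.07 / 710 = 0.001507.
Darcy flux q = K · i = 514.9 × 0.001507 = 0.7760 m/day.
Seepage velocity v = q / n_e = 0.7760 / 0.13 = 5.970 m/day.
Travel time t = L / v = 710 / 5.970 = 118.9 days = 0.3256 years.

0.326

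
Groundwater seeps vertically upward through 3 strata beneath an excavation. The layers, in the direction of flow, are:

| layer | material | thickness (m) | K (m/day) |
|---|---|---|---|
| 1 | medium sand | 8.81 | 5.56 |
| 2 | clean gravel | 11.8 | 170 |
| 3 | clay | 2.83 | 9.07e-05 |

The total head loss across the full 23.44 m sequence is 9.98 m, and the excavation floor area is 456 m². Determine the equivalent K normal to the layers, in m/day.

Flow is perpendicular to layering, so the layers act in series and the equivalent K is the thickness-weighted harmonic mean.
Total thickness L = 8.81 + 11.8 + 2.83 = 23.44 m.
Σ(b_i/K_i) = 8.81/5.56 + 11.8/170 + 2.83/9.07e-05 = 31203 d.
K_eq = L / Σ(b_i/K_i) = 23.44 / 31203 = 0.0007512 m/day.

0.000751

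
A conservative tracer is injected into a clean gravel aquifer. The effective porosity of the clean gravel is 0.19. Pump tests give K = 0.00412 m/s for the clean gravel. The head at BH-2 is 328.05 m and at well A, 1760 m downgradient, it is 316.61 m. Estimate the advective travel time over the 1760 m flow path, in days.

Convert K: 0.00412 m/s × 86400 = 356.0 m/day.
Hydraulic gradient i = (328.05 − 316.61) / 1760 = 11.44 / 1760 = 0.006500.
Darcy flux q = K · i = 356.0 × 0.006500 = 2.314 m/day.
Seepage velocity v = q / n_e = 2.314 / 0.19 = 12.18 m/day.
Travel time t = L / v = 1760 / 12.18 = 144.5 days.

145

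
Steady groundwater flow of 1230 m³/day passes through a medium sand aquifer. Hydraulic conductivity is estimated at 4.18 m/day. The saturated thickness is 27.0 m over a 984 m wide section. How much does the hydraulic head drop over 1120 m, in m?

Cross-sectional area A = 984 × 27.0 = 26568 m².
From Q = K·A·i, i = Q / (K·A) = 1230 / (4.180 × 26568) = 0.01108.
Head loss Δh = i · L = 0.01108 × 1120 = 12.40 m.

12.4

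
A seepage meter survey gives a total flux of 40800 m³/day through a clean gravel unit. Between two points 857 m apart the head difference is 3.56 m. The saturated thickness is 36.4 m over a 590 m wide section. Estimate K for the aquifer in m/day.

Cross-sectional area A = 590 × 36.4 = 21476 m².
Hydraulic gradient i = Δh / L = 3.56 / 857 = 0.004154.
From Q = K·A·i, K = Q / (A·i) = 40800 / (21476 × 0.004154) = 457.3 m/day.

457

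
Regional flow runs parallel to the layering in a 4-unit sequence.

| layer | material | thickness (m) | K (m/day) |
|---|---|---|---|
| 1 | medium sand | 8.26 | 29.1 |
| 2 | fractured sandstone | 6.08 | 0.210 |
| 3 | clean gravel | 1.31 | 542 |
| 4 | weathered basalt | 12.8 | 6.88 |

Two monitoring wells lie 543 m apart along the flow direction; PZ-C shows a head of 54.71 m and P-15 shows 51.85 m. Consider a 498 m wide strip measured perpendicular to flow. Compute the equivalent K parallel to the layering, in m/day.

Flow is parallel to layering, so each bed carries its own Darcy discharge and the transmissivities add.
Σ(K_i·b_i) = 29.1×8.26 + 0.210×6.08 + 542×1.31 + 6.88×12.8 = 1040 m²/day.
Total thickness b = 28.45 m, so K_eq = Σ(K_i·b_i)/b = 36.55 m/day.

36.5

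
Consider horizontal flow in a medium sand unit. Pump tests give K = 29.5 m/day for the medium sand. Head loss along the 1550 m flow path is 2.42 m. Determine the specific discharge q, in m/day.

Hydraulic gradient i = Δh / L = 2.42 / 1550 = 0.001561.
Specific discharge q = K · i = 29.50 × 0.001561 = 0.04606 m/day.

0.0461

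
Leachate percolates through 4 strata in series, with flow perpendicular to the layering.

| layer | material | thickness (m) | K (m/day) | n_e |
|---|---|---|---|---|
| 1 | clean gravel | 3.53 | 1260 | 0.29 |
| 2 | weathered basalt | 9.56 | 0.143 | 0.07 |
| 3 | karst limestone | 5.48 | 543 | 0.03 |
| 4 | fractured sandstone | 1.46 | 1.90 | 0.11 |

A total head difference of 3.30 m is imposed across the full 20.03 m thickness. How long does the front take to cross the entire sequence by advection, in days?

41.4

With flow normal to the layers, continuity requires the same specific discharge q through every layer.
Σ(b_i/K_i) = 3.53/1260 + 9.56/0.143 + 5.48/543 + 1.46/1.90 = 67.63 d.
q = Δh / Σ(b_i/K_i) = 3.30 / 67.63 = 0.04879 m/day.
In each layer the seepage velocity is v_i = q/n_i, so the layer transit time is t_i = b_i·n_i / q:
  layer 1 (clean gravel): t_1 = 3.53 × 0.29 / 0.04879 = 20.98 d
  layer 2 (weathered basalt): t_2 = 9.56 × 0.07 / 0.04879 = 13.72 d
  layer 3 (karst limestone): t_3 = 5.48 × 0.03 / 0.04879 = 3.369 d
  layer 4 (fractured sandstone): t_4 = 1.46 × 0.11 / 0.04879 = 3.292 d
Total t = Σ t_i = 41.36 days.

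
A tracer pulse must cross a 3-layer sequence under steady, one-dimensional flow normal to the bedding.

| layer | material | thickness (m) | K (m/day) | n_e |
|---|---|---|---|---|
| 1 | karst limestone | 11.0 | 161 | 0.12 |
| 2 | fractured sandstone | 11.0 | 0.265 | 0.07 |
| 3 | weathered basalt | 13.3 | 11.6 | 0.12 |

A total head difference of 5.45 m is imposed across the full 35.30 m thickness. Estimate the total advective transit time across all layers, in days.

28.9

With flow normal to the layers, continuity requires the same specific discharge q through every layer.
Σ(b_i/K_i) = 11.0/161 + 11.0/0.265 + 13.3/11.6 = 42.72 d.
q = Δh / Σ(b_i/K_i) = 5.45 / 42.72 = 0.1276 m/day.
In each layer the seepage velocity is v_i = q/n_i, so the layer transit time is t_i = b_i·n_i / q:
  layer 1 (karst limestone): t_1 = 11.0 × 0.12 / 0.1276 = 10.35 d
  layer 2 (fractured sandstone): t_2 = 11.0 × 0.07 / 0.1276 = 6.036 d
  layer 3 (weathered basalt): t_3 = 13.3 × 0.12 / 0.1276 = 12.51 d
Total t = Σ t_i = 28.90 days.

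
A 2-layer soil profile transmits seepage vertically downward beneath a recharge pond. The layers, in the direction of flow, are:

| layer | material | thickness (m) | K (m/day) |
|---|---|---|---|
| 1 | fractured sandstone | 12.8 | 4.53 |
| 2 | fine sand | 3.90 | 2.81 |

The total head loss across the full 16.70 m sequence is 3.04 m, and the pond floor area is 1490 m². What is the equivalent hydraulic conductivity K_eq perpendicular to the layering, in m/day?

3.96

Flow is perpendicular to layering, so the layers act in series and the equivalent K is the thickness-weighted harmonic mean.
Total thickness L = 12.8 + 3.90 = 16.70 m.
Σ(b_i/K_i) = 12.8/4.53 + 3.90/2.81 = 4.214 d.
K_eq = L / Σ(b_i/K_i) = 16.70 / 4.214 = 3.963 m/day.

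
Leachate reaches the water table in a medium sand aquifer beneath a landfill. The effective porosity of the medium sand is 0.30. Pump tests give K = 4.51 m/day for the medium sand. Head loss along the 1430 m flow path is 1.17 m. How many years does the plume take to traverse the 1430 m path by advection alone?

318

Hydraulic gradient i = Δh / L = 1.17 / 1430 = 0.0008182.
Darcy flux q = K · i = 4.510 × 0.0008182 = 0.003690 m/day.
Seepage velocity v = q / n_e = 0.003690 / 0.30 = 0.01230 m/day.
Travel time t = L / v = 1430 / 0.01230 = 1.163e+05 days = 318.3 years.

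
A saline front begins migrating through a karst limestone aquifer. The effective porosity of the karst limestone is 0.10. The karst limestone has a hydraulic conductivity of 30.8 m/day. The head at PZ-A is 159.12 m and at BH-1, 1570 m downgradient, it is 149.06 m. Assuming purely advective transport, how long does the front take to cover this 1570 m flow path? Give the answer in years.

2.18

Hydraulic gradient i = (159.12 − 149.06) / 1570 = 10.06 / 1570 = 0.006408.
Darcy flux q = K · i = 30.80 × 0.006408 = 0.1974 m/day.
Seepage velocity v = q / n_e = 0.1974 / 0.10 = 1.974 m/day.
Travel time t = L / v = 1570 / 1.974 = 795.5 days = 2.178 years.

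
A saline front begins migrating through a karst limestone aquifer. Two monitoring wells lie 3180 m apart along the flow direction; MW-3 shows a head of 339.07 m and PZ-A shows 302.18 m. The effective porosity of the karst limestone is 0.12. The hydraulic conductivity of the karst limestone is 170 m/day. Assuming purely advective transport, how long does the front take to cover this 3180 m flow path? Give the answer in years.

Hydraulic gradient i = (339.07 − 302.18) / 3180 = 36.89 / 3180 = 0.01160.
Darcy flux q = K · i = 170.0 × 0.01160 = 1.972 m/day.
Seepage velocity v = q / n_e = 1.972 / 0.12 = 16.43 m/day.
Travel time t = L / v = 3180 / 16.43 = 193.5 days = 0.5298 years.

0.530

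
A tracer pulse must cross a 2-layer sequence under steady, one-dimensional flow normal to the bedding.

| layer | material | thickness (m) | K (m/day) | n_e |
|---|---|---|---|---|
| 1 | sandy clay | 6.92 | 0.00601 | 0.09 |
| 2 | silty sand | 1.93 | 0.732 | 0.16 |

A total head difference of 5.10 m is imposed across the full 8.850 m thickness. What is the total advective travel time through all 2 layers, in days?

211

With flow normal to the layers, continuity requires the same specific discharge q through every layer.
Σ(b_i/K_i) = 6.92/0.00601 + 1.93/0.732 = 1154 d.
q = Δh / Σ(b_i/K_i) = 5.10 / 1154 = 0.004419 m/day.
In each layer the seepage velocity is v_i = q/n_i, so the layer transit time is t_i = b_i·n_i / q:
  layer 1 (sandy clay): t_1 = 6.92 × 0.09 / 0.004419 = 140.9 d
  layer 2 (silty sand): t_2 = 1.93 × 0.16 / 0.004419 = 69.88 d
Total t = Σ t_i = 210.8 days.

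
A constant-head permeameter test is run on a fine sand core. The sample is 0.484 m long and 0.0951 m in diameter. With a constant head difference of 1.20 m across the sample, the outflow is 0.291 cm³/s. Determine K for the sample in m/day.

Cross-sectional area A = π·(d/2)² = π × (0.0951/2)² = 0.007103 m².
Convert discharge: 0.291 cm³/s = 2.910e-07 m³/s.
Darcy's law rearranged: K = Q·L / (A·Δh) = 2.910e-07 × 0.484 / (0.007103 × 1.20) = 1.652e-05 m/s = 1.428 m/day.

1.43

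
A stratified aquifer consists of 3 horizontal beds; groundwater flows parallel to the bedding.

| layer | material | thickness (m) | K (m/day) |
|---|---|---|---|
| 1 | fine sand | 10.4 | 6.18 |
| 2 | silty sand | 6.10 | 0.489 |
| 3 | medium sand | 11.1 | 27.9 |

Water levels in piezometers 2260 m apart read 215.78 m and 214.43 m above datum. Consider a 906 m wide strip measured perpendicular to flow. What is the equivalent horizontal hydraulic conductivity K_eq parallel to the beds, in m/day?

Flow is parallel to layering, so each bed carries its own Darcy discharge and the transmissivities add.
Σ(K_i·b_i) = 6.18×10.4 + 0.489×6.10 + 27.9×11.1 = 376.9 m²/day.
Total thickness b = 27.60 m, so K_eq = Σ(K_i·b_i)/b = 13.66 m/day.

13.7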